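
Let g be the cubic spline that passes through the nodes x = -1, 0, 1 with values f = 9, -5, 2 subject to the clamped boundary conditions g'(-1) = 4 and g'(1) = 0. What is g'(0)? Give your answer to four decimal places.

-6.2500

Put M_i = g'' at the i-th knot. Here h = (1, 1) and Δ = (-14, 7), so the interior equations h_(i-1)·M_(i-1) + 2(h_(i-1)+h_i)·M_i + h_i·M_(i+1) = 6(Δ_i − Δ_(i-1)) read
  1·M_0 + 4·M_1 + 1·M_2 = 6(Δ_1 - Δ_0) = 126
Clamped end conditions give two more equations: 2h_0·M_0 + h_0·M_1 = 6(Δ_0 - g'(-1)) = -108 and h_1·M_1 + 2h_1·M_2 = 6(g'(1) - Δ_1) = -42.
Forward elimination and back-substitution give M_0 = -175/2, M_1 = 67, M_2 = -109/2.
On [0, 1], g'(x) = b_1 + 2c_1·x + 3d_1·x² with b_1 = Δ_1 - h_1(2M_1 + M_2)/6 = -25/4, c_1 = M_1/2 = 67/2, d_1 = (M_2 - M_1)/(6h_1) = -81/4. So g'(0) = -25/4.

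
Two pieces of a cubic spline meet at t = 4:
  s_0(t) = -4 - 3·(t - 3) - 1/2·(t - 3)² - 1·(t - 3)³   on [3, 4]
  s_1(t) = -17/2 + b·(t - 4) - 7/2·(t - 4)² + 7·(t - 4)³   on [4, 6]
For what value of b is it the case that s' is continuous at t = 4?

s_0'(t) = -3 - 1·(t - 3) - 3·(t - 3)², so s_0'(4) = -7. On the right, s_1'(4) = b, so b = -7.

-7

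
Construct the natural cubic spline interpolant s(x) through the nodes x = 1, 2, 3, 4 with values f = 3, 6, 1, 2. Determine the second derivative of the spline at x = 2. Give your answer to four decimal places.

Write M_i for s''(x_i). With h_i = 1, 1, 1 and divided differences Δ_i = 3, -5, 1, the continuity of s' gives the tridiagonal system
  1·M_0 + 4·M_1 + 1·M_2 = 6(Δ_1 - Δ_0) = -48
  1·M_1 + 4·M_2 + 1·M_3 = 6(Δ_2 - Δ_1) = 36
Natural end conditions: M_0 = M_3 = 0.
Forward elimination and back-substitution give M_0 = 0, M_1 = -76/5, M_2 = 64/5, M_3 = 0.

-15.2000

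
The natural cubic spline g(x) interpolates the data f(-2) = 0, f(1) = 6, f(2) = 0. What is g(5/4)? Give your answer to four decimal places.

4.8281

With M_i denoting the second derivative at x_i, h_i = 3, 1, and Δ_i = (y_(i+1) − y_i)/h_i = 2, -6:
  3·M_0 + 8·M_1 + 1·M_2 = 6(Δ_1 - Δ_0) = -48
Natural end conditions: M_0 = M_2 = 0.
Solving the tridiagonal system: M_0 = 0, M_1 = -6, M_2 = 0.
On [1, 2], g(x) = 6 - 4·(x - 1) - 3·(x - 1)² + 1·(x - 1)³.
With (x - 1) = 1/4: g(5/4) = 309/64.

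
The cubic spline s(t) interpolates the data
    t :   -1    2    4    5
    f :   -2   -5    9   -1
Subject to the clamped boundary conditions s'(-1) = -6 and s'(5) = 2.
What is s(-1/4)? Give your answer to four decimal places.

Let m_i = s''(x_i). Step sizes h_i = 3, 2, 1; slopes of the chords Δ_i = (y_(i+1) - y_i)/h_i = -1, 7, -10.
  3·m_0 + 10·m_1 + 2·m_2 = 6(Δ_1 - Δ_0) = 48
  2·m_1 + 6·m_2 + 1·m_3 = 6(Δ_2 - Δ_1) = -102
Clamped end conditions give two more equations: 2h_0·m_0 + h_0·m_1 = 6(Δ_0 - s'(-1)) = 30 and h_2·m_2 + 2h_2·m_3 = 6(s'(5) - Δ_2) = 72.
Solving the tridiagonal system: m_0 = -20/57, m_1 = 610/57, m_2 = -1652/57, m_3 = 2878/57.
On [-1, 2], s(t) = -2 - 6·(t + 1) - 10/57·(t + 1)² + 35/57·(t + 1)³.
With (t + 1) = 3/4: s(-1/4) = -7709/1216.

-6.3396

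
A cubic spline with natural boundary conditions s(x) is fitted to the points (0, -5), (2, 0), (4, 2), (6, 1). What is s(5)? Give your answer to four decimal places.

Write M_i for s''(x_i). With h_i = 2, 2, 2 and divided differences Δ_i = 5/2, 1, -1/2, the continuity of s' gives the tridiagonal system
  2·M_0 + 8·M_1 + 2·M_2 = 6(Δ_1 - Δ_0) = -9
  2·M_1 + 8·M_2 + 2·M_3 = 6(Δ_2 - Δ_1) = -9
Natural end conditions: M_0 = M_3 = 0.
Forward elimination and back-substitution give M_0 = 0, M_1 = -9/10, M_2 = -9/10, M_3 = 0.
On [4, 6], s(x) = 2 + 1/10·(x - 4) - 9/20·(x - 4)² + 3/40·(x - 4)³.
With (x - 4) = 1: s(5) = 69/40.

1.7250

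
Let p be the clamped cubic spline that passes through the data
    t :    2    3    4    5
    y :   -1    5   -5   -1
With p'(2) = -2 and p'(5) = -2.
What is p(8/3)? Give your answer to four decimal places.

3.5333

Put M_i = p'' at the i-th knot. Here h = (1, 1, 1) and Δ = (6, -10, 4), so the interior equations h_(i-1)·M_(i-1) + 2(h_(i-1)+h_i)·M_i + h_i·M_(i+1) = 6(Δ_i − Δ_(i-1)) read
  1·M_0 + 4·M_1 + 1·M_2 = 6(Δ_1 - Δ_0) = -96
  1·M_1 + 4·M_2 + 1·M_3 = 6(Δ_2 - Δ_1) = 84
Clamped end conditions give two more equations: 2h_0·M_0 + h_0·M_1 = 6(Δ_0 - p'(2)) = 48 and h_2·M_2 + 2h_2·M_3 = 6(p'(5) - Δ_2) = -36.
Forward elimination and back-substitution give M_0 = 236/5, M_1 = -232/5, M_2 = 212/5, M_3 = -196/5.
On [2, 3], p(t) = -1 - 2·(t - 2) + 118/5·(t - 2)² - 78/5·(t - 2)³.
With (t - 2) = 2/3: p(8/3) = 53/15.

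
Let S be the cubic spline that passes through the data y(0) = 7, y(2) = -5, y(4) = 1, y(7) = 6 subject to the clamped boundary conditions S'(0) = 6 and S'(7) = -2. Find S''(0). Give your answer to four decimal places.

-24.8378

With m_i denoting the second derivative at x_i, h_i = 2, 2, 3, and Δ_i = (y_(i+1) − y_i)/h_i = -6, 3, 5/3:
  2·m_0 + 8·m_1 + 2·m_2 = 6(Δ_1 - Δ_0) = 54
  2·m_1 + 10·m_2 + 3·m_3 = 6(Δ_2 - Δ_1) = -8
Clamped end conditions give two more equations: 2h_0·m_0 + h_0·m_1 = 6(Δ_0 - S'(0)) = -72 and h_2·m_2 + 2h_2·m_3 = 6(S'(7) - Δ_2) = -22.
Solving: m_0 = -919/37, m_1 = 506/37, m_2 = -106/37, m_3 = -248/111.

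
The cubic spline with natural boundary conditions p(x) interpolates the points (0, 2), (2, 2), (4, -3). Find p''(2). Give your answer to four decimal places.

Let M_i = p''(x_i). Step sizes h_i = 2, 2; slopes of the chords Δ_i = (y_(i+1) - y_i)/h_i = 0, -5/2.
  2·M_0 + 8·M_1 + 2·M_2 = 6(Δ_1 - Δ_0) = -15
Natural end conditions: M_0 = M_2 = 0.
Solving the tridiagonal system: M_0 = 0, M_1 = -15/8, M_2 = 0.

-1.8750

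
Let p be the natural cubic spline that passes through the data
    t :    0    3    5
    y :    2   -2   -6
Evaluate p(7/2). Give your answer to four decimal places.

Write m_i for p''(x_i). With h_i = 3, 2 and divided differences Δ_i = -4/3, -2, the continuity of p' gives the tridiagonal system
  3·m_0 + 10·m_1 + 2·m_2 = 6(Δ_1 - Δ_0) = -4
Natural end conditions: m_0 = m_2 = 0.
Forward elimination and back-substitution give m_0 = 0, m_1 = -2/5, m_2 = 0.
On [3, 5], p(t) = -2 - 26/15·(t - 3) - 1/5·(t - 3)² + 1/30·(t - 3)³.
With (t - 3) = 1/2: p(7/2) = -233/80.

-2.9125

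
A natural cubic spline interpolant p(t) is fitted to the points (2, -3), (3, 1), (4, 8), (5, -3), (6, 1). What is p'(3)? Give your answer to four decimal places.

With σ_i denoting the second derivative at x_i, h_i = 1, 1, 1, 1, and Δ_i = (y_(i+1) − y_i)/h_i = 4, 7, -11, 4:
  1·σ_0 + 4·σ_1 + 1·σ_2 = 6(Δ_1 - Δ_0) = 18
  1·σ_1 + 4·σ_2 + 1·σ_3 = 6(Δ_2 - Δ_1) = -108
  1·σ_2 + 4·σ_3 + 1·σ_4 = 6(Δ_3 - Δ_2) = 90
Natural end conditions: σ_0 = σ_4 = 0.
Hence σ_0 = 0, σ_1 = 99/7, σ_2 = -270/7, σ_3 = 225/7, σ_4 = 0.
On [3, 4], p'(t) = b_1 + 2c_1·(t - 3) + 3d_1·(t - 3)² with b_1 = Δ_1 - h_1(2σ_1 + σ_2)/6 = 61/7, c_1 = σ_1/2 = 99/14, d_1 = (σ_2 - σ_1)/(6h_1) = -123/14. So p'(3) = 61/7.

8.7143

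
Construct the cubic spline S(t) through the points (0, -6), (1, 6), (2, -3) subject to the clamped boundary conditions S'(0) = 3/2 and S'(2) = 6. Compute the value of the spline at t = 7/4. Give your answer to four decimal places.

-2.4199

With M_i denoting the second derivative at x_i, h_i = 1, 1, and Δ_i = (y_(i+1) − y_i)/h_i = 12, -9:
  1·M_0 + 4·M_1 + 1·M_2 = 6(Δ_1 - Δ_0) = -126
Clamped end conditions give two more equations: 2h_0·M_0 + h_0·M_1 = 6(Δ_0 - S'(0)) = 63 and h_1·M_1 + 2h_1·M_2 = 6(S'(2) - Δ_1) = 90.
Hence M_0 = 261/4, M_1 = -135/2, M_2 = 315/4.
On [1, 2], S(t) = 6 + 3/8·(t - 1) - 135/4·(t - 1)² + 195/8·(t - 1)³.
With (t - 1) = 3/4: S(7/4) = -1239/512.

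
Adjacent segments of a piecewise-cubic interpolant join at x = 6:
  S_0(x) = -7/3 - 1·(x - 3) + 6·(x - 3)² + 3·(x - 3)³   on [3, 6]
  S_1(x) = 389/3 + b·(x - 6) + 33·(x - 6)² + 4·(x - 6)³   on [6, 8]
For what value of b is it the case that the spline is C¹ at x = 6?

116

S_0'(x) = -1 + 12·(x - 3) + 9·(x - 3)², so S_0'(6) = 116. On the right, S_1'(6) = b, so b = 116.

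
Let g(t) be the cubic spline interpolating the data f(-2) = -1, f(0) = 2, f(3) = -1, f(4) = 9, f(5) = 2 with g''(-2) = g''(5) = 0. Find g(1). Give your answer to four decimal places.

Write m_i for g''(x_i). With h_i = 2, 3, 1, 1 and divided differences Δ_i = 3/2, -1, 10, -7, the continuity of g' gives the tridiagonal system
  2·m_0 + 10·m_1 + 3·m_2 = 6(Δ_1 - Δ_0) = -15
  3·m_1 + 8·m_2 + 1·m_3 = 6(Δ_2 - Δ_1) = 66
  1·m_2 + 4·m_3 + 1·m_4 = 6(Δ_3 - Δ_2) = -102
Natural end conditions: m_0 = m_4 = 0.
Solving: m_0 = 0, m_1 = -1563/274, m_2 = 1920/137, m_3 = -7947/274, m_4 = 0.
On [0, 3], g(t) = 2 - 631/274·t - 1563/548·t² + 1801/1644·t³.
With t = 1: g(1) = -1693/822.

-2.0596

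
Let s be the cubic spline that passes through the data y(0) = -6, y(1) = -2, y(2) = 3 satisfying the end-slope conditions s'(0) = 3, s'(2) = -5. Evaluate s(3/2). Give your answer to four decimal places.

With M_i denoting the second derivative at x_i, h_i = 1, 1, and Δ_i = (y_(i+1) − y_i)/h_i = 4, 5:
  1·M_0 + 4·M_1 + 1·M_2 = 6(Δ_1 - Δ_0) = 6
Clamped end conditions give two more equations: 2h_0·M_0 + h_0·M_1 = 6(Δ_0 - s'(0)) = 6 and h_1·M_1 + 2h_1·M_2 = 6(s'(2) - Δ_1) = -60.
Hence M_0 = -5/2, M_1 = 11, M_2 = -71/2.
On [1, 2], s(t) = -2 + 29/4·(t - 1) + 11/2·(t - 1)² - 31/4·(t - 1)³.
With (t - 1) = 1/2: s(3/2) = 65/32.

2.0313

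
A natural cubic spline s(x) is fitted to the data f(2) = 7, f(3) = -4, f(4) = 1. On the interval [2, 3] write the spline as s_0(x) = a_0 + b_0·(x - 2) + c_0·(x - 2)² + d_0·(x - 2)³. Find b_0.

Put M_i = s'' at the i-th knot. Here h = (1, 1) and Δ = (-11, 5), so the interior equations h_(i-1)·M_(i-1) + 2(h_(i-1)+h_i)·M_i + h_i·M_(i+1) = 6(Δ_i − Δ_(i-1)) read
  1·M_0 + 4·M_1 + 1·M_2 = 6(Δ_1 - Δ_0) = 96
Natural end conditions: M_0 = M_2 = 0.
Solving: M_0 = 0, M_1 = 24, M_2 = 0.
On [2, 3], with s_0(x) = a_0 + b_0·(x - 2) + c_0·(x - 2)² + d_0·(x - 2)³: c_0 = M_0/2 = 0, d_0 = (M_1 - M_0)/(6h_0) = 4, b_0 = Δ_0 - h_0(2M_0 + M_1)/6 = -15.

-15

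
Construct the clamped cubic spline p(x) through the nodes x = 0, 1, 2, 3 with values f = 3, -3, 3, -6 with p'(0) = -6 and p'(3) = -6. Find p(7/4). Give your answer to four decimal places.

2.3156

Write M_i for p''(x_i). With h_i = 1, 1, 1 and divided differences Δ_i = -6, 6, -9, the continuity of p' gives the tridiagonal system
  1·M_0 + 4·M_1 + 1·M_2 = 6(Δ_1 - Δ_0) = 72
  1·M_1 + 4·M_2 + 1·M_3 = 6(Δ_2 - Δ_1) = -90
Clamped end conditions give two more equations: 2h_0·M_0 + h_0·M_1 = 6(Δ_0 - p'(0)) = 0 and h_2·M_2 + 2h_2·M_3 = 6(p'(3) - Δ_2) = 18.
Forward elimination and back-substitution give M_0 = -78/5, M_1 = 156/5, M_2 = -186/5, M_3 = 138/5.
On [1, 2], p(x) = -3 + 9/5·(x - 1) + 78/5·(x - 1)² - 57/5·(x - 1)³.
With (x - 1) = 3/4: p(7/4) = 741/320.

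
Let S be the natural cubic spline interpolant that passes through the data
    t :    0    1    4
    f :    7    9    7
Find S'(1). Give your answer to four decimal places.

With σ_i denoting the second derivative at x_i, h_i = 1, 3, and Δ_i = (y_(i+1) − y_i)/h_i = 2, -2/3:
  1·σ_0 + 8·σ_1 + 3·σ_2 = 6(Δ_1 - Δ_0) = -16
Natural end conditions: σ_0 = σ_2 = 0.
Forward elimination and back-substitution give σ_0 = 0, σ_1 = -2, σ_2 = 0.
On [1, 4], S'(t) = b_1 + 2c_1·(t - 1) + 3d_1·(t - 1)² with b_1 = Δ_1 - h_1(2σ_1 + σ_2)/6 = 4/3, c_1 = σ_1/2 = -1, d_1 = (σ_2 - σ_1)/(6h_1) = 1/9. So S'(1) = 4/3.

1.3333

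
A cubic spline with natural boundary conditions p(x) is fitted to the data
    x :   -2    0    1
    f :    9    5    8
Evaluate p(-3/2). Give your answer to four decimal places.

Write M_i for p''(x_i). With h_i = 2, 1 and divided differences Δ_i = -2, 3, the continuity of p' gives the tridiagonal system
  2·M_0 + 6·M_1 + 1·M_2 = 6(Δ_1 - Δ_0) = 30
Natural end conditions: M_0 = M_2 = 0.
Hence M_0 = 0, M_1 = 5, M_2 = 0.
On [-2, 0], p(x) = 9 - 11/3·(x + 2) + 0·(x + 2)² + 5/12·(x + 2)³.
With (x + 2) = 1/2: p(-3/2) = 231/32.

7.2188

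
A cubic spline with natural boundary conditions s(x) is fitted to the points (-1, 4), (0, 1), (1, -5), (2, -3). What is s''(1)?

Write M_i for s''(x_i). With h_i = 1, 1, 1 and divided differences Δ_i = -3, -6, 2, the continuity of s' gives the tridiagonal system
  1·M_0 + 4·M_1 + 1·M_2 = 6(Δ_1 - Δ_0) = -18
  1·M_1 + 4·M_2 + 1·M_3 = 6(Δ_2 - Δ_1) = 48
Natural end conditions: M_0 = M_3 = 0.
Forward elimination and back-substitution give M_0 = 0, M_1 = -8, M_2 = 14, M_3 = 0.

14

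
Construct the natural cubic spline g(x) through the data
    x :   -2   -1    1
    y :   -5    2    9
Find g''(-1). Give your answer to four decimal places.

Put M_i = g'' at the i-th knot. Here h = (1, 2) and Δ = (7, 7/2), so the interior equations h_(i-1)·M_(i-1) + 2(h_(i-1)+h_i)·M_i + h_i·M_(i+1) = 6(Δ_i − Δ_(i-1)) read
  1·M_0 + 6·M_1 + 2·M_2 = 6(Δ_1 - Δ_0) = -21
Natural end conditions: M_0 = M_2 = 0.
Hence M_0 = 0, M_1 = -7/2, M_2 = 0.

-3.5000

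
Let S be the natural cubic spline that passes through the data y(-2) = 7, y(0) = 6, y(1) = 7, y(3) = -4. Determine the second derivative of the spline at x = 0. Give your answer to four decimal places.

Let M_i = S''(x_i). Step sizes h_i = 2, 1, 2; slopes of the chords Δ_i = (y_(i+1) - y_i)/h_i = -1/2, 1, -11/2.
  2·M_0 + 6·M_1 + 1·M_2 = 6(Δ_1 - Δ_0) = 9
  1·M_1 + 6·M_2 + 2·M_3 = 6(Δ_2 - Δ_1) = -39
Natural end conditions: M_0 = M_3 = 0.
Solving: M_0 = 0, M_1 = 93/35, M_2 = -243/35, M_3 = 0.

2.6571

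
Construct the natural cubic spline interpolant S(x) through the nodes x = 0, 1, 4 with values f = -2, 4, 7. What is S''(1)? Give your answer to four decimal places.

-3.7500

Put M_i = S'' at the i-th knot. Here h = (1, 3) and Δ = (6, 1), so the interior equations h_(i-1)·M_(i-1) + 2(h_(i-1)+h_i)·M_i + h_i·M_(i+1) = 6(Δ_i − Δ_(i-1)) read
  1·M_0 + 8·M_1 + 3·M_2 = 6(Δ_1 - Δ_0) = -30
Natural end conditions: M_0 = M_2 = 0.
Forward elimination and back-substitution give M_0 = 0, M_1 = -15/4, M_2 = 0.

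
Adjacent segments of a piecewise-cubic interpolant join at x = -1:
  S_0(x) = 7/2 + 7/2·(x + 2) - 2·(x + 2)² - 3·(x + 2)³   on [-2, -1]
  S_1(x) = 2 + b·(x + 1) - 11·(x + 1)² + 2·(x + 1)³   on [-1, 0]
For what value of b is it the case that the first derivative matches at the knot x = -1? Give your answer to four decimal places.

S_0'(x) = 7/2 - 4·(x + 2) - 9·(x + 2)², so S_0'(-1) = -19/2. On the right, S_1'(-1) = b, so b = -19/2.

-9.5000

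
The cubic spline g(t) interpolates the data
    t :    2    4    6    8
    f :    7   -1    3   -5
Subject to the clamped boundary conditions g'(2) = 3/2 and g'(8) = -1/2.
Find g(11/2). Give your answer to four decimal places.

With M_i denoting the second derivative at x_i, h_i = 2, 2, 2, and Δ_i = (y_(i+1) − y_i)/h_i = -4, 2, -4:
  2·M_0 + 8·M_1 + 2·M_2 = 6(Δ_1 - Δ_0) = 36
  2·M_1 + 8·M_2 + 2·M_3 = 6(Δ_2 - Δ_1) = -36
Clamped end conditions give two more equations: 2h_0·M_0 + h_0·M_1 = 6(Δ_0 - g'(2)) = -33 and h_2·M_2 + 2h_2·M_3 = 6(g'(8) - Δ_2) = 21.
Hence M_0 = -401/30, M_1 = 307/30, M_2 = -287/30, M_3 = 301/30.
On [4, 6], g(t) = -1 - 49/30·(t - 4) + 307/60·(t - 4)² - 33/20·(t - 4)³.
With (t - 4) = 3/2: g(11/2) = 399/160.

2.4938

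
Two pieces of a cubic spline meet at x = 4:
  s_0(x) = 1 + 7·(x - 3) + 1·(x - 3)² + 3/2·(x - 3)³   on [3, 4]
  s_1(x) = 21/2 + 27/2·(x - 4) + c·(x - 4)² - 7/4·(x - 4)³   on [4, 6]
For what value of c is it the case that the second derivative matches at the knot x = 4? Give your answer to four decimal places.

s_0''(x) = 2 + 9·(x - 3), so s_0''(4) = 11. On the right, s_1''(4) = 2c, so c = 11/2.

5.5000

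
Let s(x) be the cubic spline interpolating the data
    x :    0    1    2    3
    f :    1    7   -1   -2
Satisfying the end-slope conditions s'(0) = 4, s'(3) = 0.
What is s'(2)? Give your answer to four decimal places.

Let σ_i = s''(x_i). Step sizes h_i = 1, 1, 1; slopes of the chords Δ_i = (y_(i+1) - y_i)/h_i = 6, -8, -1.
  1·σ_0 + 4·σ_1 + 1·σ_2 = 6(Δ_1 - Δ_0) = -84
  1·σ_1 + 4·σ_2 + 1·σ_3 = 6(Δ_2 - Δ_1) = 42
Clamped end conditions give two more equations: 2h_0·σ_0 + h_0·σ_1 = 6(Δ_0 - s'(0)) = 12 and h_2·σ_2 + 2h_2·σ_3 = 6(s'(3) - Δ_2) = 6.
Solving the tridiagonal system: σ_0 = 326/15, σ_1 = -472/15, σ_2 = 302/15, σ_3 = -106/15.
On [2, 3], s'(x) = b_2 + 2c_2·(x - 2) + 3d_2·(x - 2)² with b_2 = Δ_2 - h_2(2σ_2 + σ_3)/6 = -98/15, c_2 = σ_2/2 = 151/15, d_2 = (σ_3 - σ_2)/(6h_2) = -68/15. So s'(2) = -98/15.

-6.5333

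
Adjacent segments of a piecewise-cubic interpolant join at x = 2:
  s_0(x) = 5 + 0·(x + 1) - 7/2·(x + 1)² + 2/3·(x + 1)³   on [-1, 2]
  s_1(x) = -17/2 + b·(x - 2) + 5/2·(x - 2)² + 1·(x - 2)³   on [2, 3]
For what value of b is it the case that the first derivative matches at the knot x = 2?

-3

s_0'(x) = 0 - 7·(x + 1) + 2·(x + 1)², so s_0'(2) = -3. On the right, s_1'(2) = b, so b = -3.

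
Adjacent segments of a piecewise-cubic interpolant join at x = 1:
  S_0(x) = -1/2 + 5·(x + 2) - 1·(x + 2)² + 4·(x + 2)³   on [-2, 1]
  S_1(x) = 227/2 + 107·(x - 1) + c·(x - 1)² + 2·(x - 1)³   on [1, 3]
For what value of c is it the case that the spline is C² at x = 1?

S_0''(x) = -2 + 24·(x + 2), so S_0''(1) = 70. On the right, S_1''(1) = 2c, so c = 35.

35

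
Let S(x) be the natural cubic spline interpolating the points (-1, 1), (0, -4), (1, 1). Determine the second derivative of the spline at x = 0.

Write M_i for S''(x_i). With h_i = 1, 1 and divided differences Δ_i = -5, 5, the continuity of S' gives the tridiagonal system
  1·M_0 + 4·M_1 + 1·M_2 = 6(Δ_1 - Δ_0) = 60
Natural end conditions: M_0 = M_2 = 0.
Solving: M_0 = 0, M_1 = 15, M_2 = 0.

15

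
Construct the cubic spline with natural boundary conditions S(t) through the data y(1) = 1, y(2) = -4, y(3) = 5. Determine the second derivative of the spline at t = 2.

Let m_i = S''(x_i). Step sizes h_i = 1, 1; slopes of the chords Δ_i = (y_(i+1) - y_i)/h_i = -5, 9.
  1·m_0 + 4·m_1 + 1·m_2 = 6(Δ_1 - Δ_0) = 84
Natural end conditions: m_0 = m_2 = 0.
Solving: m_0 = 0, m_1 = 21, m_2 = 0.

21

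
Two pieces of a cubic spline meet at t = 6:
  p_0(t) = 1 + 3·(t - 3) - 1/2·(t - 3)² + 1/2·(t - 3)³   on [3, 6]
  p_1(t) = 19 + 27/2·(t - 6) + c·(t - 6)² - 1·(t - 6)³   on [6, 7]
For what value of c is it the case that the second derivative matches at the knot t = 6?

p_0''(t) = -1 + 3·(t - 3), so p_0''(6) = 8. On the right, p_1''(6) = 2c, so c = 4.

4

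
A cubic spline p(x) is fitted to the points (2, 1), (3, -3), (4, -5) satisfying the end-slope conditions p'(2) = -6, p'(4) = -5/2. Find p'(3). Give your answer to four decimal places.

With m_i denoting the second derivative at x_i, h_i = 1, 1, and Δ_i = (y_(i+1) − y_i)/h_i = -4, -2:
  1·m_0 + 4·m_1 + 1·m_2 = 6(Δ_1 - Δ_0) = 12
Clamped end conditions give two more equations: 2h_0·m_0 + h_0·m_1 = 6(Δ_0 - p'(2)) = 12 and h_1·m_1 + 2h_1·m_2 = 6(p'(4) - Δ_1) = -3.
Forward elimination and back-substitution give m_0 = 19/4, m_1 = 5/2, m_2 = -11/4.
On [3, 4], p'(x) = b_1 + 2c_1·(x - 3) + 3d_1·(x - 3)² with b_1 = Δ_1 - h_1(2m_1 + m_2)/6 = -19/8, c_1 = m_1/2 = 5/4, d_1 = (m_2 - m_1)/(6h_1) = -7/8. So p'(3) = -19/8.

-2.3750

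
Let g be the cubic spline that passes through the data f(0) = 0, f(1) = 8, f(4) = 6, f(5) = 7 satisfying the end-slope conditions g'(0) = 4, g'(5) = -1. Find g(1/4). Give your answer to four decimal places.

1.4747

Write σ_i for g''(x_i). With h_i = 1, 3, 1 and divided differences Δ_i = 8, -2/3, 1, the continuity of g' gives the tridiagonal system
  1·σ_0 + 8·σ_1 + 3·σ_2 = 6(Δ_1 - Δ_0) = -52
  3·σ_1 + 8·σ_2 + 1·σ_3 = 6(Δ_2 - Δ_1) = 10
Clamped end conditions give two more equations: 2h_0·σ_0 + h_0·σ_1 = 6(Δ_0 - g'(0)) = 24 and h_2·σ_2 + 2h_2·σ_3 = 6(g'(5) - Δ_2) = -12.
Hence σ_0 = 1108/63, σ_1 = -704/63, σ_2 = 416/63, σ_3 = -586/63.
On [0, 1], g(x) = 0 + 4·x + 554/63·x² - 302/63·x³.
With x = 1/4: g(1/4) = 991/672.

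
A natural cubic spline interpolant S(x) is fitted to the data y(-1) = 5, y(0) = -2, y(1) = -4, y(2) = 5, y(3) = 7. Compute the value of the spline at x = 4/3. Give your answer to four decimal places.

-1.4550

With M_i denoting the second derivative at x_i, h_i = 1, 1, 1, 1, and Δ_i = (y_(i+1) − y_i)/h_i = -7, -2, 9, 2:
  1·M_0 + 4·M_1 + 1·M_2 = 6(Δ_1 - Δ_0) = 30
  1·M_1 + 4·M_2 + 1·M_3 = 6(Δ_2 - Δ_1) = 66
  1·M_2 + 4·M_3 + 1·M_4 = 6(Δ_3 - Δ_2) = -42
Natural end conditions: M_0 = M_4 = 0.
Solving: M_0 = 0, M_1 = 18/7, M_2 = 138/7, M_3 = -108/7, M_4 = 0.
On [1, 2], S(x) = -4 + 5·(x - 1) + 69/7·(x - 1)² - 41/7·(x - 1)³.
With (x - 1) = 1/3: S(4/3) = -275/189.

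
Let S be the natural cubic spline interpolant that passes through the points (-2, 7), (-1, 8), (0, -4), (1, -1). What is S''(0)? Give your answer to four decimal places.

Let m_i = S''(x_i). Step sizes h_i = 1, 1, 1; slopes of the chords Δ_i = (y_(i+1) - y_i)/h_i = 1, -12, 3.
  1·m_0 + 4·m_1 + 1·m_2 = 6(Δ_1 - Δ_0) = -78
  1·m_1 + 4·m_2 + 1·m_3 = 6(Δ_2 - Δ_1) = 90
Natural end conditions: m_0 = m_3 = 0.
Solving the tridiagonal system: m_0 = 0, m_1 = -134/5, m_2 = 146/5, m_3 = 0.

29.2000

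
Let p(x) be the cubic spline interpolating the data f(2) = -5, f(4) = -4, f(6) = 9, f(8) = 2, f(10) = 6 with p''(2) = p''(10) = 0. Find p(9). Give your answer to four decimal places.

2.2790

Put σ_i = p'' at the i-th knot. Here h = (2, 2, 2, 2) and Δ = (1/2, 13/2, -7/2, 2), so the interior equations h_(i-1)·σ_(i-1) + 2(h_(i-1)+h_i)·σ_i + h_i·σ_(i+1) = 6(Δ_i − Δ_(i-1)) read
  2·σ_0 + 8·σ_1 + 2·σ_2 = 6(Δ_1 - Δ_0) = 36
  2·σ_1 + 8·σ_2 + 2·σ_3 = 6(Δ_2 - Δ_1) = -60
  2·σ_2 + 8·σ_3 + 2·σ_4 = 6(Δ_3 - Δ_2) = 33
Natural end conditions: σ_0 = σ_4 = 0.
Solving: σ_0 = 0, σ_1 = 813/112, σ_2 = -309/28, σ_3 = 771/112, σ_4 = 0.
On [8, 10], p(x) = 2 - 145/56·(x - 8) + 771/224·(x - 8)² - 257/448·(x - 8)³.
With (x - 8) = 1: p(9) = 1021/448.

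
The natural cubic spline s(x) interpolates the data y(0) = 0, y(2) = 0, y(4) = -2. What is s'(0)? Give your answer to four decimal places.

0.2500

Put m_i = s'' at the i-th knot. Here h = (2, 2) and Δ = (0, -1), so the interior equations h_(i-1)·m_(i-1) + 2(h_(i-1)+h_i)·m_i + h_i·m_(i+1) = 6(Δ_i − Δ_(i-1)) read
  2·m_0 + 8·m_1 + 2·m_2 = 6(Δ_1 - Δ_0) = -6
Natural end conditions: m_0 = m_2 = 0.
Solving the tridiagonal system: m_0 = 0, m_1 = -3/4, m_2 = 0.
On [0, 2], s'(x) = b_0 + 2c_0·x + 3d_0·x² with b_0 = Δ_0 - h_0(2m_0 + m_1)/6 = 1/4, c_0 = m_0/2 = 0, d_0 = (m_1 - m_0)/(6h_0) = -1/16. So s'(0) = 1/4.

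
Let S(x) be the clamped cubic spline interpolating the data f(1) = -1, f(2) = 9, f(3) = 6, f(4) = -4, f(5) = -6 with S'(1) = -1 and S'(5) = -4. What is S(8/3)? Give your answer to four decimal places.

8.9233

With m_i denoting the second derivative at x_i, h_i = 1, 1, 1, 1, and Δ_i = (y_(i+1) − y_i)/h_i = 10, -3, -10, -2:
  1·m_0 + 4·m_1 + 1·m_2 = 6(Δ_1 - Δ_0) = -78
  1·m_1 + 4·m_2 + 1·m_3 = 6(Δ_2 - Δ_1) = -42
  1·m_2 + 4·m_3 + 1·m_4 = 6(Δ_3 - Δ_2) = 48
Clamped end conditions give two more equations: 2h_0·m_0 + h_0·m_1 = 6(Δ_0 - S'(1)) = 66 and h_3·m_3 + 2h_3·m_4 = 6(S'(5) - Δ_3) = -12.
Hence m_0 = 669/14, m_1 = -207/7, m_2 = -15/2, m_3 = 123/7, m_4 = -207/14.
On [2, 3], S(x) = 9 + 227/28·(x - 2) - 207/14·(x - 2)² + 103/28·(x - 2)³.
With (x - 2) = 2/3: S(8/3) = 3373/378.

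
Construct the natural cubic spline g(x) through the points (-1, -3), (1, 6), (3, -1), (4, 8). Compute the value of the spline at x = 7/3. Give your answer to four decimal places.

-0.6061

Let M_i = g''(x_i). Step sizes h_i = 2, 2, 1; slopes of the chords Δ_i = (y_(i+1) - y_i)/h_i = 9/2, -7/2, 9.
  2·M_0 + 8·M_1 + 2·M_2 = 6(Δ_1 - Δ_0) = -48
  2·M_1 + 6·M_2 + 1·M_3 = 6(Δ_2 - Δ_1) = 75
Natural end conditions: M_0 = M_3 = 0.
Hence M_0 = 0, M_1 = -219/22, M_2 = 174/11, M_3 = 0.
On [1, 3], g(x) = 6 - 47/22·(x - 1) - 219/44·(x - 1)² + 189/88·(x - 1)³.
With (x - 1) = 4/3: g(7/3) = -20/33.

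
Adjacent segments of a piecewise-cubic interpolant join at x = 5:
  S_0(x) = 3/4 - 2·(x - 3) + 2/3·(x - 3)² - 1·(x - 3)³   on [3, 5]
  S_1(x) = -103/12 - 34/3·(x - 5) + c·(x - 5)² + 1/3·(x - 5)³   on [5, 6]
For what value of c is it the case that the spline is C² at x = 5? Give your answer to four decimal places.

S_0''(x) = 4/3 - 6·(x - 3), so S_0''(5) = -32/3. On the right, S_1''(5) = 2c, so c = -16/3.

-5.3333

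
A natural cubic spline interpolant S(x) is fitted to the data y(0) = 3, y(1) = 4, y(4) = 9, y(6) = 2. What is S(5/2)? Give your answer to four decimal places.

Put σ_i = S'' at the i-th knot. Here h = (1, 3, 2) and Δ = (1, 5/3, -7/2), so the interior equations h_(i-1)·σ_(i-1) + 2(h_(i-1)+h_i)·σ_i + h_i·σ_(i+1) = 6(Δ_i − Δ_(i-1)) read
  1·σ_0 + 8·σ_1 + 3·σ_2 = 6(Δ_1 - Δ_0) = 4
  3·σ_1 + 10·σ_2 + 2·σ_3 = 6(Δ_2 - Δ_1) = -31
Natural end conditions: σ_0 = σ_3 = 0.
Forward elimination and back-substitution give σ_0 = 0, σ_1 = 133/71, σ_2 = -260/71, σ_3 = 0.
On [1, 4], S(x) = 4 + 346/213·(x - 1) + 133/142·(x - 1)² - 131/426·(x - 1)³.
With (x - 1) = 3/2: S(5/2) = 8527/1136.

7.5062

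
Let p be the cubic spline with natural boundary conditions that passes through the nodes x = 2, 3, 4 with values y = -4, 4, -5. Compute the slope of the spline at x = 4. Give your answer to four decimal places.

Write m_i for p''(x_i). With h_i = 1, 1 and divided differences Δ_i = 8, -9, the continuity of p' gives the tridiagonal system
  1·m_0 + 4·m_1 + 1·m_2 = 6(Δ_1 - Δ_0) = -102
Natural end conditions: m_0 = m_2 = 0.
Solving: m_0 = 0, m_1 = -51/2, m_2 = 0.
On [3, 4], p'(x) = b_1 + 2c_1·(x - 3) + 3d_1·(x - 3)² with b_1 = Δ_1 - h_1(2m_1 + m_2)/6 = -1/2, c_1 = m_1/2 = -51/4, d_1 = (m_2 - m_1)/(6h_1) = 17/4. So p'(4) = -53/4.

-13.2500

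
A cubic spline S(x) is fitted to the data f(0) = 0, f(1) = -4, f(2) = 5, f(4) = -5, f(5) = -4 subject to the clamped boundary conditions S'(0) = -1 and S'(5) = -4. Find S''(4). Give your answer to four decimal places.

18.5625

Let M_i = S''(x_i). Step sizes h_i = 1, 1, 2, 1; slopes of the chords Δ_i = (y_(i+1) - y_i)/h_i = -4, 9, -5, 1.
  1·M_0 + 4·M_1 + 1·M_2 = 6(Δ_1 - Δ_0) = 78
  1·M_1 + 6·M_2 + 2·M_3 = 6(Δ_2 - Δ_1) = -84
  2·M_2 + 6·M_3 + 1·M_4 = 6(Δ_3 - Δ_2) = 36
Clamped end conditions give two more equations: 2h_0·M_0 + h_0·M_1 = 6(Δ_0 - S'(0)) = -18 and h_3·M_3 + 2h_3·M_4 = 6(S'(5) - Δ_3) = -30.
Solving: M_0 = -1605/64, M_1 = 1029/32, M_2 = -1635/64, M_3 = 297/16, M_4 = -777/32.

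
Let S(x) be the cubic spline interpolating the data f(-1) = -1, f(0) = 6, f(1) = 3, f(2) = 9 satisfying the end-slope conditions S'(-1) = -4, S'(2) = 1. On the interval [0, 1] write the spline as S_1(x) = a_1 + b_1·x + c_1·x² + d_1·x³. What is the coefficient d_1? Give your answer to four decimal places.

10.8000

Let M_i = S''(x_i). Step sizes h_i = 1, 1, 1; slopes of the chords Δ_i = (y_(i+1) - y_i)/h_i = 7, -3, 6.
  1·M_0 + 4·M_1 + 1·M_2 = 6(Δ_1 - Δ_0) = -60
  1·M_1 + 4·M_2 + 1·M_3 = 6(Δ_2 - Δ_1) = 54
Clamped end conditions give two more equations: 2h_0·M_0 + h_0·M_1 = 6(Δ_0 - S'(-1)) = 66 and h_2·M_2 + 2h_2·M_3 = 6(S'(2) - Δ_2) = -30.
Solving the tridiagonal system: M_0 = 758/15, M_1 = -526/15, M_2 = 446/15, M_3 = -448/15.
On [0, 1], with S_1(x) = a_1 + b_1·x + c_1·x² + d_1·x³: c_1 = M_1/2 = -263/15, d_1 = (M_2 - M_1)/(6h_1) = 54/5, b_1 = Δ_1 - h_1(2M_1 + M_2)/6 = 56/15.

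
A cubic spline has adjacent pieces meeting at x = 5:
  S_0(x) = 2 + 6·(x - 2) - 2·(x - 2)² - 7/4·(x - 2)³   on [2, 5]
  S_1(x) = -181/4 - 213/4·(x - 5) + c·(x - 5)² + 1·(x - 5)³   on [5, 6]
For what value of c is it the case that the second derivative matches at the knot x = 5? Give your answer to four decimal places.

S_0''(x) = -4 - 21/2·(x - 2), so S_0''(5) = -71/2. On the right, S_1''(5) = 2c, so c = -71/4.

-17.7500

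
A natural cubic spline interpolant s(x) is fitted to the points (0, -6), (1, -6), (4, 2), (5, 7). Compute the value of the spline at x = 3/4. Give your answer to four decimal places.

Let M_i = s''(x_i). Step sizes h_i = 1, 3, 1; slopes of the chords Δ_i = (y_(i+1) - y_i)/h_i = 0, 8/3, 5.
  1·M_0 + 8·M_1 + 3·M_2 = 6(Δ_1 - Δ_0) = 16
  3·M_1 + 8·M_2 + 1·M_3 = 6(Δ_2 - Δ_1) = 14
Natural end conditions: M_0 = M_3 = 0.
Hence M_0 = 0, M_1 = 86/55, M_2 = 64/55, M_3 = 0.
On [0, 1], s(x) = -6 - 43/165·x + 0·x² + 43/165·x³.
With x = 3/4: s(3/4) = -21421/3520.

-6.0855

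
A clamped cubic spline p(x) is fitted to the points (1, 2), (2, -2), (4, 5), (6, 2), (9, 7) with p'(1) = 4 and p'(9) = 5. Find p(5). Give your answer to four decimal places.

4.8432

Let m_i = p''(x_i). Step sizes h_i = 1, 2, 2, 3; slopes of the chords Δ_i = (y_(i+1) - y_i)/h_i = -4, 7/2, -3/2, 5/3.
  1·m_0 + 6·m_1 + 2·m_2 = 6(Δ_1 - Δ_0) = 45
  2·m_1 + 8·m_2 + 2·m_3 = 6(Δ_2 - Δ_1) = -30
  2·m_2 + 10·m_3 + 3·m_4 = 6(Δ_3 - Δ_2) = 19
Clamped end conditions give two more equations: 2h_0·m_0 + h_0·m_1 = 6(Δ_0 - p'(1)) = -48 and h_3·m_3 + 2h_3·m_4 = 6(p'(9) - Δ_3) = 20.
Forward elimination and back-substitution give m_0 = -3371/106, m_1 = 827/53, m_2 = -1783/212, m_3 = 161/53, m_4 = 577/318.
On [4, 6], p(x) = 5 + 164/53·(x - 4) - 1783/424·(x - 4)² + 809/848·(x - 4)³.
With (x - 4) = 1: p(5) = 4107/848.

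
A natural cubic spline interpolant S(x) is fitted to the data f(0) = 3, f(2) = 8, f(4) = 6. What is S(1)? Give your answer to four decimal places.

6.1563

Put M_i = S'' at the i-th knot. Here h = (2, 2) and Δ = (5/2, -1), so the interior equations h_(i-1)·M_(i-1) + 2(h_(i-1)+h_i)·M_i + h_i·M_(i+1) = 6(Δ_i − Δ_(i-1)) read
  2·M_0 + 8·M_1 + 2·M_2 = 6(Δ_1 - Δ_0) = -21
Natural end conditions: M_0 = M_2 = 0.
Forward elimination and back-substitution give M_0 = 0, M_1 = -21/8, M_2 = 0.
On [0, 2], S(x) = 3 + 27/8·x + 0·x² - 7/32·x³.
With x = 1: S(1) = 197/32.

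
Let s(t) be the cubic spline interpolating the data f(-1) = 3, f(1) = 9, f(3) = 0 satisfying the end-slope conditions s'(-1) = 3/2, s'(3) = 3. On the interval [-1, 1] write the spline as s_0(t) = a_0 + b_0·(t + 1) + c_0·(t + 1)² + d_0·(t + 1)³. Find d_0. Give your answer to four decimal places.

With σ_i denoting the second derivative at x_i, h_i = 2, 2, and Δ_i = (y_(i+1) − y_i)/h_i = 3, -9/2:
  2·σ_0 + 8·σ_1 + 2·σ_2 = 6(Δ_1 - Δ_0) = -45
Clamped end conditions give two more equations: 2h_0·σ_0 + h_0·σ_1 = 6(Δ_0 - s'(-1)) = 9 and h_1·σ_1 + 2h_1·σ_2 = 6(s'(3) - Δ_1) = 45.
Solving the tridiagonal system: σ_0 = 33/4, σ_1 = -12, σ_2 = 69/4.
On [-1, 1], with s_0(t) = a_0 + b_0·(t + 1) + c_0·(t + 1)² + d_0·(t + 1)³: c_0 = σ_0/2 = 33/8, d_0 = (σ_1 - σ_0)/(6h_0) = -27/16, b_0 = Δ_0 - h_0(2σ_0 + σ_1)/6 = 3/2.

-1.6875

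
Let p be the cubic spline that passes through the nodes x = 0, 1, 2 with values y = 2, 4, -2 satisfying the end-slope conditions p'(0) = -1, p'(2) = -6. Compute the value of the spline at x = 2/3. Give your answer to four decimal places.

Let M_i = p''(x_i). Step sizes h_i = 1, 1; slopes of the chords Δ_i = (y_(i+1) - y_i)/h_i = 2, -6.
  1·M_0 + 4·M_1 + 1·M_2 = 6(Δ_1 - Δ_0) = -48
Clamped end conditions give two more equations: 2h_0·M_0 + h_0·M_1 = 6(Δ_0 - p'(0)) = 18 and h_1·M_1 + 2h_1·M_2 = 6(p'(2) - Δ_1) = 0.
Forward elimination and back-substitution give M_0 = 37/2, M_1 = -19, M_2 = 19/2.
On [0, 1], p(x) = 2 - 1·x + 37/4·x² - 25/4·x³.
With x = 2/3: p(2/3) = 97/27.

3.5926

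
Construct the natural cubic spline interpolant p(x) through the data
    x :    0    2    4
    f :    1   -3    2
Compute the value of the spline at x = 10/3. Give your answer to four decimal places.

Write M_i for p''(x_i). With h_i = 2, 2 and divided differences Δ_i = -2, 5/2, the continuity of p' gives the tridiagonal system
  2·M_0 + 8·M_1 + 2·M_2 = 6(Δ_1 - Δ_0) = 27
Natural end conditions: M_0 = M_2 = 0.
Hence M_0 = 0, M_1 = 27/8, M_2 = 0.
On [2, 4], p(x) = -3 + 1/4·(x - 2) + 27/16·(x - 2)² - 9/32·(x - 2)³.
With (x - 2) = 4/3: p(10/3) = -1/3.

-0.3333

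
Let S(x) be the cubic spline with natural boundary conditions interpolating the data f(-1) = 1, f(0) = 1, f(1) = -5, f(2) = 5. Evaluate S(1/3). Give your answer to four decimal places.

Let M_i = S''(x_i). Step sizes h_i = 1, 1, 1; slopes of the chords Δ_i = (y_(i+1) - y_i)/h_i = 0, -6, 10.
  1·M_0 + 4·M_1 + 1·M_2 = 6(Δ_1 - Δ_0) = -36
  1·M_1 + 4·M_2 + 1·M_3 = 6(Δ_2 - Δ_1) = 96
Natural end conditions: M_0 = M_3 = 0.
Solving: M_0 = 0, M_1 = -16, M_2 = 28, M_3 = 0.
On [0, 1], S(x) = 1 - 16/3·x - 8·x² + 22/3·x³.
With x = 1/3: S(1/3) = -113/81.

-1.3951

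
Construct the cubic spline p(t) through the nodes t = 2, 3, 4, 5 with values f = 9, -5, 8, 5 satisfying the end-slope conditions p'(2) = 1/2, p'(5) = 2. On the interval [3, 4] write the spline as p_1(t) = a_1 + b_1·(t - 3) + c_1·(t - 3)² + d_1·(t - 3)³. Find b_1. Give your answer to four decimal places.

Let σ_i = p''(x_i). Step sizes h_i = 1, 1, 1; slopes of the chords Δ_i = (y_(i+1) - y_i)/h_i = -14, 13, -3.
  1·σ_0 + 4·σ_1 + 1·σ_2 = 6(Δ_1 - Δ_0) = 162
  1·σ_1 + 4·σ_2 + 1·σ_3 = 6(Δ_2 - Δ_1) = -96
Clamped end conditions give two more equations: 2h_0·σ_0 + h_0·σ_1 = 6(Δ_0 - p'(2)) = -87 and h_2·σ_2 + 2h_2·σ_3 = 6(p'(5) - Δ_2) = 30.
Solving: σ_0 = -402/5, σ_1 = 369/5, σ_2 = -264/5, σ_3 = 207/5.
On [3, 4], with p_1(t) = a_1 + b_1·(t - 3) + c_1·(t - 3)² + d_1·(t - 3)³: c_1 = σ_1/2 = 369/10, d_1 = (σ_2 - σ_1)/(6h_1) = -211/10, b_1 = Δ_1 - h_1(2σ_1 + σ_2)/6 = -14/5.

-2.8000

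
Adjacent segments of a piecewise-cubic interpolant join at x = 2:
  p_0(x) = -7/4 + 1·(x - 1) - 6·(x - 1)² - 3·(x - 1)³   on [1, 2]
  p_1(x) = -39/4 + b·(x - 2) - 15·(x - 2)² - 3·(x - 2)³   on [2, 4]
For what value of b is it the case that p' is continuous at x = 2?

p_0'(x) = 1 - 12·(x - 1) - 9·(x - 1)², so p_0'(2) = -20. On the right, p_1'(2) = b, so b = -20.

-20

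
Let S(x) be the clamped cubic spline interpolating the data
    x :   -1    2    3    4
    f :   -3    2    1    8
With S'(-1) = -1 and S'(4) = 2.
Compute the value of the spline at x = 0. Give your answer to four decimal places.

-1.6884

With M_i denoting the second derivative at x_i, h_i = 3, 1, 1, and Δ_i = (y_(i+1) − y_i)/h_i = 5/3, -1, 7:
  3·M_0 + 8·M_1 + 1·M_2 = 6(Δ_1 - Δ_0) = -16
  1·M_1 + 4·M_2 + 1·M_3 = 6(Δ_2 - Δ_1) = 48
Clamped end conditions give two more equations: 2h_0·M_0 + h_0·M_1 = 6(Δ_0 - S'(-1)) = 16 and h_2·M_2 + 2h_2·M_3 = 6(S'(4) - Δ_2) = -30.
Solving: M_0 = 526/87, M_1 = -196/29, M_2 = 578/29, M_3 = -724/29.
On [-1, 2], S(x) = -3 - 1·(x + 1) + 263/87·(x + 1)² - 557/783·(x + 1)³.
With (x + 1) = 1: S(0) = -1322/783.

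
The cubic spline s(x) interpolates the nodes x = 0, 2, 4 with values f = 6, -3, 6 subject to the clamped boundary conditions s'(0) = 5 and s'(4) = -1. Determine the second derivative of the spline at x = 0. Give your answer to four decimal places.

Put m_i = s'' at the i-th knot. Here h = (2, 2) and Δ = (-9/2, 9/2), so the interior equations h_(i-1)·m_(i-1) + 2(h_(i-1)+h_i)·m_i + h_i·m_(i+1) = 6(Δ_i − Δ_(i-1)) read
  2·m_0 + 8·m_1 + 2·m_2 = 6(Δ_1 - Δ_0) = 54
Clamped end conditions give two more equations: 2h_0·m_0 + h_0·m_1 = 6(Δ_0 - s'(0)) = -57 and h_1·m_1 + 2h_1·m_2 = 6(s'(4) - Δ_1) = -33.
Solving the tridiagonal system: m_0 = -45/2, m_1 = 33/2, m_2 = -33/2.

-22.5000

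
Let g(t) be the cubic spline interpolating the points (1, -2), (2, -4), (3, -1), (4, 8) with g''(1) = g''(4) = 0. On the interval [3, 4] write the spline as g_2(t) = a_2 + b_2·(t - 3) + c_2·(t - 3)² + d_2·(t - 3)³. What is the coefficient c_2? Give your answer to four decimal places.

Let M_i = g''(x_i). Step sizes h_i = 1, 1, 1; slopes of the chords Δ_i = (y_(i+1) - y_i)/h_i = -2, 3, 9.
  1·M_0 + 4·M_1 + 1·M_2 = 6(Δ_1 - Δ_0) = 30
  1·M_1 + 4·M_2 + 1·M_3 = 6(Δ_2 - Δ_1) = 36
Natural end conditions: M_0 = M_3 = 0.
Solving the tridiagonal system: M_0 = 0, M_1 = 28/5, M_2 = 38/5, M_3 = 0.
On [3, 4], with g_2(t) = a_2 + b_2·(t - 3) + c_2·(t - 3)² + d_2·(t - 3)³: c_2 = M_2/2 = 19/5, d_2 = (M_3 - M_2)/(6h_2) = -19/15, b_2 = Δ_2 - h_2(2M_2 + M_3)/6 = 97/15.

3.8000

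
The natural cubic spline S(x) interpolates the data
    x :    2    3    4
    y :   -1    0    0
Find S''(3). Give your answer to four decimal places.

-1.5000

Put σ_i = S'' at the i-th knot. Here h = (1, 1) and Δ = (1, 0), so the interior equations h_(i-1)·σ_(i-1) + 2(h_(i-1)+h_i)·σ_i + h_i·σ_(i+1) = 6(Δ_i − Δ_(i-1)) read
  1·σ_0 + 4·σ_1 + 1·σ_2 = 6(Δ_1 - Δ_0) = -6
Natural end conditions: σ_0 = σ_2 = 0.
Forward elimination and back-substitution give σ_0 = 0, σ_1 = -3/2, σ_2 = 0.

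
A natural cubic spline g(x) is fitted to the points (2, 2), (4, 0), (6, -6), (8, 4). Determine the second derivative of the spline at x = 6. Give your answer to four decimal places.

With σ_i denoting the second derivative at x_i, h_i = 2, 2, 2, and Δ_i = (y_(i+1) − y_i)/h_i = -1, -3, 5:
  2·σ_0 + 8·σ_1 + 2·σ_2 = 6(Δ_1 - Δ_0) = -12
  2·σ_1 + 8·σ_2 + 2·σ_3 = 6(Δ_2 - Δ_1) = 48
Natural end conditions: σ_0 = σ_3 = 0.
Solving: σ_0 = 0, σ_1 = -16/5, σ_2 = 34/5, σ_3 = 0.

6.8000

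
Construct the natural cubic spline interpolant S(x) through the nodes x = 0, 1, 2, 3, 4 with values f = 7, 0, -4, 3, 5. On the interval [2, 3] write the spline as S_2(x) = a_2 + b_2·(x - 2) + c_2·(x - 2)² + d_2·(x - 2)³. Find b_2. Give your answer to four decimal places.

2.5000

Put m_i = S'' at the i-th knot. Here h = (1, 1, 1, 1) and Δ = (-7, -4, 7, 2), so the interior equations h_(i-1)·m_(i-1) + 2(h_(i-1)+h_i)·m_i + h_i·m_(i+1) = 6(Δ_i − Δ_(i-1)) read
  1·m_0 + 4·m_1 + 1·m_2 = 6(Δ_1 - Δ_0) = 18
  1·m_1 + 4·m_2 + 1·m_3 = 6(Δ_2 - Δ_1) = 66
  1·m_2 + 4·m_3 + 1·m_4 = 6(Δ_3 - Δ_2) = -30
Natural end conditions: m_0 = m_4 = 0.
Solving: m_0 = 0, m_1 = -3/7, m_2 = 138/7, m_3 = -87/7, m_4 = 0.
On [2, 3], with S_2(x) = a_2 + b_2·(x - 2) + c_2·(x - 2)² + d_2·(x - 2)³: c_2 = m_2/2 = 69/7, d_2 = (m_3 - m_2)/(6h_2) = -75/14, b_2 = Δ_2 - h_2(2m_2 + m_3)/6 = 5/2.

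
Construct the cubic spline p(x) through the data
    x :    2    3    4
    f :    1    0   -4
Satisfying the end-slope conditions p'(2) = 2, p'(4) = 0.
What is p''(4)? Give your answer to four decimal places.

15.5000

Write m_i for p''(x_i). With h_i = 1, 1 and divided differences Δ_i = -1, -4, the continuity of p' gives the tridiagonal system
  1·m_0 + 4·m_1 + 1·m_2 = 6(Δ_1 - Δ_0) = -18
Clamped end conditions give two more equations: 2h_0·m_0 + h_0·m_1 = 6(Δ_0 - p'(2)) = -18 and h_1·m_1 + 2h_1·m_2 = 6(p'(4) - Δ_1) = 24.
Solving the tridiagonal system: m_0 = -11/2, m_1 = -7, m_2 = 31/2.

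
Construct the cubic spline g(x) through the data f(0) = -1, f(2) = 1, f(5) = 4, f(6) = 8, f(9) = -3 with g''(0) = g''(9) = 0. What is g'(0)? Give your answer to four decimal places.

1.3405

Let M_i = g''(x_i). Step sizes h_i = 2, 3, 1, 3; slopes of the chords Δ_i = (y_(i+1) - y_i)/h_i = 1, 1, 4, -11/3.
  2·M_0 + 10·M_1 + 3·M_2 = 6(Δ_1 - Δ_0) = 0
  3·M_1 + 8·M_2 + 1·M_3 = 6(Δ_2 - Δ_1) = 18
  1·M_2 + 8·M_3 + 3·M_4 = 6(Δ_3 - Δ_2) = -46
Natural end conditions: M_0 = M_4 = 0.
Hence M_0 = 0, M_1 = -95/93, M_2 = 950/279, M_3 = -1723/279, M_4 = 0.
On [0, 2], g'(x) = b_0 + 2c_0·x + 3d_0·x² with b_0 = Δ_0 - h_0(2M_0 + M_1)/6 = 374/279, c_0 = M_0/2 = 0, d_0 = (M_1 - M_0)/(6h_0) = -95/1116. So g'(0) = 374/279.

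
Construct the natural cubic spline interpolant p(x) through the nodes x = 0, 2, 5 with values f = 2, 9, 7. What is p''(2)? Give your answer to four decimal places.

-2.5000

Write m_i for p''(x_i). With h_i = 2, 3 and divided differences Δ_i = 7/2, -2/3, the continuity of p' gives the tridiagonal system
  2·m_0 + 10·m_1 + 3·m_2 = 6(Δ_1 - Δ_0) = -25
Natural end conditions: m_0 = m_2 = 0.
Hence m_0 = 0, m_1 = -5/2, m_2 = 0.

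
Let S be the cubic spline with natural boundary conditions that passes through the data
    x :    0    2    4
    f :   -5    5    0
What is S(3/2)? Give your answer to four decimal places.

3.7305

Write M_i for S''(x_i). With h_i = 2, 2 and divided differences Δ_i = 5, -5/2, the continuity of S' gives the tridiagonal system
  2·M_0 + 8·M_1 + 2·M_2 = 6(Δ_1 - Δ_0) = -45
Natural end conditions: M_0 = M_2 = 0.
Solving: M_0 = 0, M_1 = -45/8, M_2 = 0.
On [0, 2], S(x) = -5 + 55/8·x + 0·x² - 15/32·x³.
With x = 3/2: S(3/2) = 955/256.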